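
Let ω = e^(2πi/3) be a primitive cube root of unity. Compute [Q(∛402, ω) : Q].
[Q(∛402, ω) : Q] = 6

[Q(∛402):Q] = 3 (min poly x^3 - 402, irreducible since 402 is not a perfect cube). [Q(ω):Q] = 2 (min poly x^2 + x + 1). Since Q(∛402) ⊂ R and ω ∉ R, we have ω ∉ Q(∛402), so x^2 + x + 1 remains irreducible over Q(∛402) and [Q(∛402, ω) : Q(∛402)] = 2. By the tower law, [Q(∛402, ω) : Q] = 3 · 2 = 6. (In fact Q(∛402, ω) is the splitting field of x^3 - 402 over Q.)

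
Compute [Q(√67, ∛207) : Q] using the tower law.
[Q(√67, ∛207) : Q] = 6

Let L = Q(√67, ∛207). Since Q(√67) ⊂ L and [Q(√67):Q] = 2, the tower law gives 2 | [L:Q]. Likewise Q(∛207) ⊂ L with [Q(∛207):Q] = 3 (because 207 is not a perfect cube), so 3 | [L:Q]. As gcd(2,3) = 1, [L:Q] is divisible by 6. Conversely L is generated over Q by √67 and ∛207, so [L:Q] ≤ 2·3 = 6. Therefore [Q(√67, ∛207) : Q] = 6.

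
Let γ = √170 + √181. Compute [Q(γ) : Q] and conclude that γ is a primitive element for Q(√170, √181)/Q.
[Q(γ) : Q] = 4 (equivalently, Q(γ) = Q(√170, √181))

Obviously Q(γ) ⊆ Q(√170, √181), and [Q(√170, √181):Q] = 4 (since 170, 181 are distinct squarefree integers > 1 with 30770 not a perfect square). To show equality we compute the minimal polynomial of γ. From γ = √170 + √181: γ^2 = 170 + 2√(30770) + 181 = 351 + 2√(30770), so γ^2 - 351 = 2√(30770); squaring, (γ^2 - 351)^2 = 4·30770, i.e. γ^4 - 702γ^2 + 123201 - 123080 = 0, i.e. γ^4 - 702γ^2 + 121 = 0. So γ is a root of x^4 - 702x^2 + 121. This polynomial is irreducible over Q: it has no rational root (each ±√170 ± √181 is irrational), and any factorization into two quadratics over Q would force √(30770) ∈ Q (pairing opposite roots) or √170, √181 ∈ Q (other pairings), all impossible. Hence [Q(γ):Q] = 4 = [Q(√170, √181):Q], so Q(γ) = Q(√170, √181).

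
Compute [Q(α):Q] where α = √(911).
[Q(α):Q] = 2

[Q(α):Q] equals the degree of the minimal polynomial of α. Here α^2 = 911 and x^2 - 911 is irreducible (d = 911 is squarefree, ≠ 1, hence not a square), so deg(m_α) = 2. Thus [Q(α):Q] = 2.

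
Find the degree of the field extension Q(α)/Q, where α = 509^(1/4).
[Q(α):Q] = 4

α is a root of x^4 - 509. By Eisenstein's criterion at the prime p = 509 (which divides the constant term 509 but p^2 = 259081 does not, since 509 is squarefree), x^4 - 509 is irreducible over Q. Hence [Q(α):Q] = 4.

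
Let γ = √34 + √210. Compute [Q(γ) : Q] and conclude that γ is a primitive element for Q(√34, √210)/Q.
[Q(γ) : Q] = 4 (equivalently, Q(γ) = Q(√34, √210))

Obviously Q(γ) ⊆ Q(√34, √210), and [Q(√34, √210):Q] = 4 (since 34, 210 are distinct squarefree integers > 1 with 7140 not a perfect square). To show equality we compute the minimal polynomial of γ. From γ = √34 + √210: γ^2 = 34 + 2√(7140) + 210 = 244 + 2√(7140), so γ^2 - 244 = 2√(7140); squaring, (γ^2 - 244)^2 = 4·7140, i.e. γ^4 - 488γ^2 + 59536 - 28560 = 0, i.e. γ^4 - 488γ^2 + 30976 = 0. So γ is a root of x^4 - 488x^2 + 30976. This polynomial is irreducible over Q: it has no rational root (each ±√34 ± √210 is irrational), and any factorization into two quadratics over Q would force √(7140) ∈ Q (pairing opposite roots) or √34, √210 ∈ Q (other pairings), all impossible. Hence [Q(γ):Q] = 4 = [Q(√34, √210):Q], so Q(γ) = Q(√34, √210).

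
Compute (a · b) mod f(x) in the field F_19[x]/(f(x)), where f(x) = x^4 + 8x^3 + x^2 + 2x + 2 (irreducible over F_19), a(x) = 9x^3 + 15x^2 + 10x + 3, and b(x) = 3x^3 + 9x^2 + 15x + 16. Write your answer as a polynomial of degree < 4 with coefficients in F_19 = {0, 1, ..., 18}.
a · b ≡ 8x^3 + 6x^2 + 14x (mod f(x))

Multiply in F_19[x]: a(x)·b(x) = (9x^3 + 15x^2 + 10x + 3)·(3x^3 + 9x^2 + 15x + 16) = 8x^6 + 12x^5 + 15x^4 + 12x^3 + 18x^2 + 15x + 10. This has degree ≥ 4, so divide by f(x) over F_19: 8x^6 + 12x^5 + 15x^4 + 12x^3 + 18x^2 + 15x + 10 = (8x^2 + 5x + 5)·(x^4 + 8x^3 + x^2 + 2x + 2) + (8x^3 + 6x^2 + 14x). Hence a·b ≡ 8x^3 + 6x^2 + 14x (mod f). (F_19[x]/(f) is a field with 19^4 = 130321 elements since f is irreducible of degree 4.)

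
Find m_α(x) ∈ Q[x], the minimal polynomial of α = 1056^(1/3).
m_α(x) = x^3 - 1056

α satisfies α^3 = 1056, so x^3 - 1056 annihilates α. By the rational root test, a rational root p/q (in lowest terms) of x^3 - 1056 would satisfy p^3 = 1056 q^3, forcing q = 1 and p^3 = 1056; but 1056 is not a perfect cube, contradiction. A monic cubic over Q with no rational root is irreducible (any nontrivial factorization would include a linear factor). Hence x^3 - 1056 is the minimal polynomial of α, and in particular [Q(α):Q] = 3.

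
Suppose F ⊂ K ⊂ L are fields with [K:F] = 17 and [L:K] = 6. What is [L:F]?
[L:F] = 102

The tower law says that for any tower of field extensions F ⊂ K ⊂ L with finite degrees, [L:F] = [L:K] · [K:F]. Here this gives [L:F] = 6 · 17 = 102.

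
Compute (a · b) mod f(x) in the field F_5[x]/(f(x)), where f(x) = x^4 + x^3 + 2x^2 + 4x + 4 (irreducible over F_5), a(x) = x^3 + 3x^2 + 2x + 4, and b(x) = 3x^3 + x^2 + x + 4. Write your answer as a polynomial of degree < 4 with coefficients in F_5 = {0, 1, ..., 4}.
a · b ≡ 3x^3 + 4x^2 + x + 3 (mod f(x))

Multiply in F_5[x]: a(x)·b(x) = (x^3 + 3x^2 + 2x + 4)·(3x^3 + x^2 + x + 4) = 3x^6 + x^3 + 3x^2 + 2x + 1. This has degree ≥ 4, so divide by f(x) over F_5: 3x^6 + x^3 + 3x^2 + 2x + 1 = (3x^2 + 2x + 2)·(x^4 + x^3 + 2x^2 + 4x + 4) + (3x^3 + 4x^2 + x + 3). Hence a·b ≡ 3x^3 + 4x^2 + x + 3 (mod f). (F_5[x]/(f) is a field with 5^4 = 625 elements since f is irreducible of degree 4.)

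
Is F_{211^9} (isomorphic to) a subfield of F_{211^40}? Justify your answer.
No: F_{211^9} is not a subfield of F_{211^40}

F_{p^m} embeds in F_{p^n} iff m | n. Here 9 ∤ 40 (since 40 = 4·9 + 4 with remainder 4 ≠ 0), so F_{211^9} is not a subfield of F_{211^40}. Equivalently: if it were, the tower law would give 9 = [F_{211^9}:F_211] dividing [F_{211^40}:F_211] = 40, contradiction.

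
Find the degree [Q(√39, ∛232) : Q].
[Q(√39, ∛232) : Q] = 6

Let L = Q(√39, ∛232). Since Q(√39) ⊂ L and [Q(√39):Q] = 2, the tower law gives 2 | [L:Q]. Likewise Q(∛232) ⊂ L with [Q(∛232):Q] = 3 (because 232 is not a perfect cube), so 3 | [L:Q]. As gcd(2,3) = 1, [L:Q] is divisible by 6. Conversely L is generated over Q by √39 and ∛232, so [L:Q] ≤ 2·3 = 6. Therefore [Q(√39, ∛232) : Q] = 6.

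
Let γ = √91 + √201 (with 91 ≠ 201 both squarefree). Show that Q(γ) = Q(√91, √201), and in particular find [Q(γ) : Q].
[Q(γ) : Q] = 4 (equivalently, Q(γ) = Q(√91, √201))

Obviously Q(γ) ⊆ Q(√91, √201), and [Q(√91, √201):Q] = 4 (since 91, 201 are distinct squarefree integers > 1 with 18291 not a perfect square). To show equality we compute the minimal polynomial of γ. From γ = √91 + √201: γ^2 = 91 + 2√(18291) + 201 = 292 + 2√(18291), so γ^2 - 292 = 2√(18291); squaring, (γ^2 - 292)^2 = 4·18291, i.e. γ^4 - 584γ^2 + 85264 - 73164 = 0, i.e. γ^4 - 584γ^2 + 12100 = 0. So γ is a root of x^4 - 584x^2 + 12100. This polynomial is irreducible over Q: it has no rational root (each ±√91 ± √201 is irrational), and any factorization into two quadratics over Q would force √(18291) ∈ Q (pairing opposite roots) or √91, √201 ∈ Q (other pairings), all impossible. Hence [Q(γ):Q] = 4 = [Q(√91, √201):Q], so Q(γ) = Q(√91, √201).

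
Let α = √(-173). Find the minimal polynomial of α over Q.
m_α(x) = x^2 + 173

α satisfies α^2 + 173 = 0, so x^2 + 173 annihilates α. Since d = -173 is squarefree and ≠ 1, it is not a perfect square in Q, so x^2 + 173 has no rational root and is therefore irreducible over Q (a degree-2 polynomial over a field is irreducible iff it has no root). Hence m_α(x) = x^2 + 173.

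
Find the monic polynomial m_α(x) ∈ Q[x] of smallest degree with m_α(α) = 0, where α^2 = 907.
m_α(x) = x^2 - 907

α satisfies α^2 - 907 = 0, so x^2 - 907 annihilates α. Since d = 907 is squarefree and ≠ 1, it is not a perfect square in Q, so x^2 - 907 has no rational root and is therefore irreducible over Q (a degree-2 polynomial over a field is irreducible iff it has no root). Hence m_α(x) = x^2 - 907.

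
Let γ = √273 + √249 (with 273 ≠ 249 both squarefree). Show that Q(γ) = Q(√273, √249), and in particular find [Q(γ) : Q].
[Q(γ) : Q] = 4 (equivalently, Q(γ) = Q(√273, √249))

Obviously Q(γ) ⊆ Q(√273, √249), and [Q(√273, √249):Q] = 4 (since 273, 249 are distinct squarefree integers > 1 with 67977 not a perfect square). To show equality we compute the minimal polynomial of γ. From γ = √273 + √249: γ^2 = 273 + 2√(67977) + 249 = 522 + 2√(67977), so γ^2 - 522 = 2√(67977); squaring, (γ^2 - 522)^2 = 4·67977, i.e. γ^4 - 1044γ^2 + 272484 - 271908 = 0, i.e. γ^4 - 1044γ^2 + 576 = 0. So γ is a root of x^4 - 1044x^2 + 576. This polynomial is irreducible over Q: it has no rational root (each ±√273 ± √249 is irrational), and any factorization into two quadratics over Q would force √(67977) ∈ Q (pairing opposite roots) or √273, √249 ∈ Q (other pairings), all impossible. Hence [Q(γ):Q] = 4 = [Q(√273, √249):Q], so Q(γ) = Q(√273, √249).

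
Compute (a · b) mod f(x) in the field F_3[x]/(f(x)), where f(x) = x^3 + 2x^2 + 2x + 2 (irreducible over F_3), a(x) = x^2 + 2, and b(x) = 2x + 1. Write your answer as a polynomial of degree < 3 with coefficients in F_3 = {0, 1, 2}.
a · b ≡ 1 (mod f(x))

Multiply in F_3[x]: a(x)·b(x) = (x^2 + 2)·(2x + 1) = 2x^3 + x^2 + x + 2. This has degree ≥ 3, so divide by f(x) over F_3: 2x^3 + x^2 + x + 2 = (2)·(x^3 + 2x^2 + 2x + 2) + (1). Hence a·b ≡ 1 (mod f). (F_3[x]/(f) is a field with 3^3 = 27 elements since f is irreducible of degree 3.)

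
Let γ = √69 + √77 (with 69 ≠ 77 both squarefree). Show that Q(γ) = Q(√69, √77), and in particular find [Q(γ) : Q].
[Q(γ) : Q] = 4 (equivalently, Q(γ) = Q(√69, √77))

Obviously Q(γ) ⊆ Q(√69, √77), and [Q(√69, √77):Q] = 4 (since 69, 77 are distinct squarefree integers > 1 with 5313 not a perfect square). To show equality we compute the minimal polynomial of γ. From γ = √69 + √77: γ^2 = 69 + 2√(5313) + 77 = 146 + 2√(5313), so γ^2 - 146 = 2√(5313); squaring, (γ^2 - 146)^2 = 4·5313, i.e. γ^4 - 292γ^2 + 21316 - 21252 = 0, i.e. γ^4 - 292γ^2 + 64 = 0. So γ is a root of x^4 - 292x^2 + 64. This polynomial is irreducible over Q: it has no rational root (each ±√69 ± √77 is irrational), and any factorization into two quadratics over Q would force √(5313) ∈ Q (pairing opposite roots) or √69, √77 ∈ Q (other pairings), all impossible. Hence [Q(γ):Q] = 4 = [Q(√69, √77):Q], so Q(γ) = Q(√69, √77).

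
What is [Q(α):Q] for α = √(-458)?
[Q(α):Q] = 2

[Q(α):Q] equals the degree of the minimal polynomial of α. Here α^2 = -458 and x^2 + 458 is irreducible (d = -458 is squarefree, ≠ 1, hence not a square), so deg(m_α) = 2. Thus [Q(α):Q] = 2.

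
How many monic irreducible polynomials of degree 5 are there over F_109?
There are 3077247888 monic irreducible polynomials of degree 5 over F_109

Each element of F_{109^5} that lies in no proper subfield is a root of exactly one monic irreducible of degree 5 over F_109, and each such polynomial has 5 distinct roots in F_{109^5}. By Möbius inversion the count is N_109(5) = (1/5) Σ_{d|5} μ(5/d) · 109^d = (1/5)(μ(5)·109^1 + μ(1)·109^5) = 15386239440/5 = 3077247888.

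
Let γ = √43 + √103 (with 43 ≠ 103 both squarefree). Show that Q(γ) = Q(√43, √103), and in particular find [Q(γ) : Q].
[Q(γ) : Q] = 4 (equivalently, Q(γ) = Q(√43, √103))

Obviously Q(γ) ⊆ Q(√43, √103), and [Q(√43, √103):Q] = 4 (since 43, 103 are distinct squarefree integers > 1 with 4429 not a perfect square). To show equality we compute the minimal polynomial of γ. From γ = √43 + √103: γ^2 = 43 + 2√(4429) + 103 = 146 + 2√(4429), so γ^2 - 146 = 2√(4429); squaring, (γ^2 - 146)^2 = 4·4429, i.e. γ^4 - 292γ^2 + 21316 - 17716 = 0, i.e. γ^4 - 292γ^2 + 3600 = 0. So γ is a root of x^4 - 292x^2 + 3600. This polynomial is irreducible over Q: it has no rational root (each ±√43 ± √103 is irrational), and any factorization into two quadratics over Q would force √(4429) ∈ Q (pairing opposite roots) or √43, √103 ∈ Q (other pairings), all impossible. Hence [Q(γ):Q] = 4 = [Q(√43, √103):Q], so Q(γ) = Q(√43, √103).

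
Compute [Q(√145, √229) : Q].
[Q(√145, √229) : Q] = 4

[Q(√145):Q] = 2 (min poly x^2 - 145, irreducible since 145 is squarefree > 1). For the top step, suppose √229 ∈ Q(√145), say √229 = c + d√145 with c, d ∈ Q. Squaring: 229 = c^2 + 145d^2 + 2cd√145. Since √145 ∉ Q this forces 2cd = 0. If d = 0 then √229 = c ∈ Q, contradicting 229 squarefree > 1. If c = 0 then 229 = 145d^2, so 145·229 = (145d)^2 is a perfect square in Q — but 145·229 = 33205 is not a perfect square (since 145 and 229 are distinct squarefree integers). Contradiction. Hence √229 ∉ Q(√145), so x^2 - 229 stays irreducible over Q(√145) and [Q(√145, √229) : Q(√145)] = 2. By the tower law, [Q(√145, √229) : Q] = 2 · 2 = 4.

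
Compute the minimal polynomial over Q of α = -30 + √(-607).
m_α(x) = x^2 + 60x + 1507

From α + 30 = √(-607), squaring gives (α + 30)^2 = -607, i.e. α^2 + 60α + 900 = -607, so α^2 + 60α + 1507 = 0. The discriminant of x^2 + 60x + 1507 is (60)^2 - 4·(1507) = 3600 - 6028 = -2428, and 4·(-607) is not a perfect square in Q since -607 is squarefree and ≠ 1. Hence x^2 + 60x + 1507 is irreducible over Q and is the minimal polynomial of α.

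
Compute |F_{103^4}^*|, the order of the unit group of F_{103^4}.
|F_{103^4}^*| = 112550880

F_{103^4} has 103^4 = 112550881 elements; its multiplicative group consists of all nonzero elements, so |F_{103^4}^*| = 112550881 - 1 = 112550880. (It is cyclic since any finite subgroup of the multiplicative group of a field is cyclic.)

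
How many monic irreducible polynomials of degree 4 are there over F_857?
There are 134853649788 monic irreducible polynomials of degree 4 over F_857

Each element of F_{857^4} that lies in no proper subfield is a root of exactly one monic irreducible of degree 4 over F_857, and each such polynomial has 4 distinct roots in F_{857^4}. By Möbius inversion the count is N_857(4) = (1/4) Σ_{d|4} μ(4/d) · 857^d = (1/4)(μ(4)·857^1 + μ(2)·857^2 + μ(1)·857^4) = 539414599152/4 = 134853649788.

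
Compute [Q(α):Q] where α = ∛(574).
[Q(α):Q] = 3

The minimal polynomial of α is x^3 - 574, irreducible over Q since 574 is not a perfect cube (so x^3 - 574 has no rational root). Hence [Q(α):Q] = deg(m_α) = 3.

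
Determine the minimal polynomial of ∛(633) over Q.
m_α(x) = x^3 - 633

α satisfies α^3 = 633, so x^3 - 633 annihilates α. By the rational root test, a rational root p/q (in lowest terms) of x^3 - 633 would satisfy p^3 = 633 q^3, forcing q = 1 and p^3 = 633; but 633 is not a perfect cube, contradiction. A monic cubic over Q with no rational root is irreducible (any nontrivial factorization would include a linear factor). Hence x^3 - 633 is the minimal polynomial of α, and in particular [Q(α):Q] = 3.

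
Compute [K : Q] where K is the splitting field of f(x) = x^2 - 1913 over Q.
[K : Q] = 2

f(x) = x^2 - 1913 factors as (x - √1913)(x + √1913). The splitting field is K = Q(√1913). Since 1913 is squarefree and > 1, it is not a perfect square, so x^2 - 1913 is irreducible over Q and [Q(√1913) : Q] = 2. Hence [K : Q] = 2.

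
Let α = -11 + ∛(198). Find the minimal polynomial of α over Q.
m_α(x) = x^3 + 33x^2 + 363x + 1133

Set β = α + 11 = ∛(198), so β^3 = 198. Then (α + 11)^3 - 198 = 0, i.e. α is a root of g(x) = (x + 11)^3 - 198 = x^3 + 33x^2 + 363x + 1133. Since g(x) = h(x + 11) where h(x) = x^3 - 198, and h is irreducible over Q (because 198 is not a perfect cube, so h has no rational root, and a monic cubic with no rational root is irreducible), g is also irreducible (irreducibility is preserved under the substitution x → x + 11). Hence m_α(x) = x^3 + 33x^2 + 363x + 1133.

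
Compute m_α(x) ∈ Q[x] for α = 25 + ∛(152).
m_α(x) = x^3 - 75x^2 + 1875x - 15777

Set β = α - 25 = ∛(152), so β^3 = 152. Then (α - 25)^3 - 152 = 0, i.e. α is a root of g(x) = (x - 25)^3 - 152 = x^3 - 75x^2 + 1875x - 15777. Since g(x) = h(x - 25) where h(x) = x^3 - 152, and h is irreducible over Q (because 152 is not a perfect cube, so h has no rational root, and a monic cubic with no rational root is irreducible), g is also irreducible (irreducibility is preserved under the substitution x → x - 25). Hence m_α(x) = x^3 - 75x^2 + 1875x - 15777.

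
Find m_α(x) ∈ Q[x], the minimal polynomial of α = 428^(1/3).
m_α(x) = x^3 - 428

α satisfies α^3 = 428, so x^3 - 428 annihilates α. By the rational root test, a rational root p/q (in lowest terms) of x^3 - 428 would satisfy p^3 = 428 q^3, forcing q = 1 and p^3 = 428; but 428 is not a perfect cube, contradiction. A monic cubic over Q with no rational root is irreducible (any nontrivial factorization would include a linear factor). Hence x^3 - 428 is the minimal polynomial of α, and in particular [Q(α):Q] = 3.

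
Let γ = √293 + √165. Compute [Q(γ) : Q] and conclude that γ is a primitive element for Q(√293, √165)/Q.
[Q(γ) : Q] = 4 (equivalently, Q(γ) = Q(√293, √165))

Obviously Q(γ) ⊆ Q(√293, √165), and [Q(√293, √165):Q] = 4 (since 293, 165 are distinct squarefree integers > 1 with 48345 not a perfect square). To show equality we compute the minimal polynomial of γ. From γ = √293 + √165: γ^2 = 293 + 2√(48345) + 165 = 458 + 2√(48345), so γ^2 - 458 = 2√(48345); squaring, (γ^2 - 458)^2 = 4·48345, i.e. γ^4 - 916γ^2 + 209764 - 193380 = 0, i.e. γ^4 - 916γ^2 + 16384 = 0. So γ is a root of x^4 - 916x^2 + 16384. This polynomial is irreducible over Q: it has no rational root (each ±√293 ± √165 is irrational), and any factorization into two quadratics over Q would force √(48345) ∈ Q (pairing opposite roots) or √293, √165 ∈ Q (other pairings), all impossible. Hence [Q(γ):Q] = 4 = [Q(√293, √165):Q], so Q(γ) = Q(√293, √165).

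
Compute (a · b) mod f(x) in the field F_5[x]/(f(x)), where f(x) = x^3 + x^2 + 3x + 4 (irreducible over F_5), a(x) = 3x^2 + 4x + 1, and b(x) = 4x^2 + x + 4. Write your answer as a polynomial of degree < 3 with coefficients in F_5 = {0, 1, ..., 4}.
a · b ≡ 2x^2 + 3x + 1 (mod f(x))

Multiply in F_5[x]: a(x)·b(x) = (3x^2 + 4x + 1)·(4x^2 + x + 4) = 2x^4 + 4x^3 + 2x + 4. This has degree ≥ 3, so divide by f(x) over F_5: 2x^4 + 4x^3 + 2x + 4 = (2x + 2)·(x^3 + x^2 + 3x + 4) + (2x^2 + 3x + 1). Hence a·b ≡ 2x^2 + 3x + 1 (mod f). (F_5[x]/(f) is a field with 5^3 = 125 elements since f is irreducible of degree 3.)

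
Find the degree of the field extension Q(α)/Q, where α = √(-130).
[Q(α):Q] = 2

[Q(α):Q] equals the degree of the minimal polynomial of α. Here α^2 = -130 and x^2 + 130 is irreducible (d = -130 is squarefree, ≠ 1, hence not a square), so deg(m_α) = 2. Thus [Q(α):Q] = 2.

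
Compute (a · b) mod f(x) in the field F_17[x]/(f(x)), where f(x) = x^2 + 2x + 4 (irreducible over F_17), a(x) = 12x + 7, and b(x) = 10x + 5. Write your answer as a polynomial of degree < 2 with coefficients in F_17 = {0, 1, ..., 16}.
a · b ≡ 9x + 14 (mod f(x))

Multiply in F_17[x]: a(x)·b(x) = (12x + 7)·(10x + 5) = x^2 + 11x + 1. This has degree ≥ 2, so divide by f(x) over F_17: x^2 + 11x + 1 = (1)·(x^2 + 2x + 4) + (9x + 14). Hence a·b ≡ 9x + 14 (mod f). (F_17[x]/(f) is a field with 17^2 = 289 elements since f is irreducible of degree 2.)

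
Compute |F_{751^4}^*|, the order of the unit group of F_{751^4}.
|F_{751^4}^*| = 318097128000

F_{751^4} has 751^4 = 318097128001 elements; its multiplicative group consists of all nonzero elements, so |F_{751^4}^*| = 318097128001 - 1 = 318097128000. (It is cyclic since any finite subgroup of the multiplicative group of a field is cyclic.)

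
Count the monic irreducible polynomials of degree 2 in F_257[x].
There are 32896 monic irreducible polynomials of degree 2 over F_257

Each element of F_{257^2} that lies in no proper subfield is a root of exactly one monic irreducible of degree 2 over F_257, and each such polynomial has 2 distinct roots in F_{257^2}. By Möbius inversion the count is N_257(2) = (1/2) Σ_{d|2} μ(2/d) · 257^d = (1/2)(μ(2)·257^1 + μ(1)·257^2) = 65792/2 = 32896.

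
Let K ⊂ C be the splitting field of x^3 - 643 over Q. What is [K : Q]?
[K : Q] = 6

The roots of x^3 - 643 are ∛643, ω∛643, ω^2∛643 where ω = e^(2πi/3) is a primitive cube root of unity, so K = Q(∛643, ω). Now [Q(∛643):Q] = 3 (since 643 is not a perfect cube, x^3 - 643 is irreducible) and [Q(ω):Q] = 2. Both 2 and 3 divide [K:Q], and [K:Q] ≤ 3·2 = 6, so [K:Q] = 6. (Equivalently: Q(∛643) ⊂ R but ω ∉ R, so [K : Q(∛643)] = 2.)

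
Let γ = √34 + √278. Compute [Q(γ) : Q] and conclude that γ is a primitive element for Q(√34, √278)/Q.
[Q(γ) : Q] = 4 (equivalently, Q(γ) = Q(√34, √278))

Obviously Q(γ) ⊆ Q(√34, √278), and [Q(√34, √278):Q] = 4 (since 34, 278 are distinct squarefree integers > 1 with 9452 not a perfect square). To show equality we compute the minimal polynomial of γ. From γ = √34 + √278: γ^2 = 34 + 2√(9452) + 278 = 312 + 2√(9452), so γ^2 - 312 = 2√(9452); squaring, (γ^2 - 312)^2 = 4·9452, i.e. γ^4 - 624γ^2 + 97344 - 37808 = 0, i.e. γ^4 - 624γ^2 + 59536 = 0. So γ is a root of x^4 - 624x^2 + 59536. This polynomial is irreducible over Q: it has no rational root (each ±√34 ± √278 is irrational), and any factorization into two quadratics over Q would force √(9452) ∈ Q (pairing opposite roots) or √34, √278 ∈ Q (other pairings), all impossible. Hence [Q(γ):Q] = 4 = [Q(√34, √278):Q], so Q(γ) = Q(√34, √278).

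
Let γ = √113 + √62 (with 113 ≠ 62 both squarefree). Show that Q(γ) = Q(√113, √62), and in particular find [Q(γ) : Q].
[Q(γ) : Q] = 4 (equivalently, Q(γ) = Q(√113, √62))

Obviously Q(γ) ⊆ Q(√113, √62), and [Q(√113, √62):Q] = 4 (since 113, 62 are distinct squarefree integers > 1 with 7006 not a perfect square). To show equality we compute the minimal polynomial of γ. From γ = √113 + √62: γ^2 = 113 + 2√(7006) + 62 = 175 + 2√(7006), so γ^2 - 175 = 2√(7006); squaring, (γ^2 - 175)^2 = 4·7006, i.e. γ^4 - 350γ^2 + 30625 - 28024 = 0, i.e. γ^4 - 350γ^2 + 2601 = 0. So γ is a root of x^4 - 350x^2 + 2601. This polynomial is irreducible over Q: it has no rational root (each ±√113 ± √62 is irrational), and any factorization into two quadratics over Q would force √(7006) ∈ Q (pairing opposite roots) or √113, √62 ∈ Q (other pairings), all impossible. Hence [Q(γ):Q] = 4 = [Q(√113, √62):Q], so Q(γ) = Q(√113, √62).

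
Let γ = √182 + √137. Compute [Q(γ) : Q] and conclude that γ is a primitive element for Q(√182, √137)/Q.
[Q(γ) : Q] = 4 (equivalently, Q(γ) = Q(√182, √137))

Obviously Q(γ) ⊆ Q(√182, √137), and [Q(√182, √137):Q] = 4 (since 182, 137 are distinct squarefree integers > 1 with 24934 not a perfect square). To show equality we compute the minimal polynomial of γ. From γ = √182 + √137: γ^2 = 182 + 2√(24934) + 137 = 319 + 2√(24934), so γ^2 - 319 = 2√(24934); squaring, (γ^2 - 319)^2 = 4·24934, i.e. γ^4 - 638γ^2 + 101761 - 99736 = 0, i.e. γ^4 - 638γ^2 + 2025 = 0. So γ is a root of x^4 - 638x^2 + 2025. This polynomial is irreducible over Q: it has no rational root (each ±√182 ± √137 is irrational), and any factorization into two quadratics over Q would force √(24934) ∈ Q (pairing opposite roots) or √182, √137 ∈ Q (other pairings), all impossible. Hence [Q(γ):Q] = 4 = [Q(√182, √137):Q], so Q(γ) = Q(√182, √137).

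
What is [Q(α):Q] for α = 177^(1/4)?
[Q(α):Q] = 4

α is a root of x^4 - 177. By Eisenstein's criterion at the prime p = 3 (which divides the constant term 177 but p^2 = 9 does not, since 177 is squarefree), x^4 - 177 is irreducible over Q. Hence [Q(α):Q] = 4.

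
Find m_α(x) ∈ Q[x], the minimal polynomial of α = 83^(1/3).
m_α(x) = x^3 - 83

α satisfies α^3 = 83, so x^3 - 83 annihilates α. By the rational root test, a rational root p/q (in lowest terms) of x^3 - 83 would satisfy p^3 = 83 q^3, forcing q = 1 and p^3 = 83; but 83 is not a perfect cube, contradiction. A monic cubic over Q with no rational root is irreducible (any nontrivial factorization would include a linear factor). Hence x^3 - 83 is the minimal polynomial of α, and in particular [Q(α):Q] = 3.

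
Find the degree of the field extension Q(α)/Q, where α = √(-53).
[Q(α):Q] = 2

[Q(α):Q] equals the degree of the minimal polynomial of α. Here α^2 = -53 and x^2 + 53 is irreducible (d = -53 is squarefree, ≠ 1, hence not a square), so deg(m_α) = 2. Thus [Q(α):Q] = 2.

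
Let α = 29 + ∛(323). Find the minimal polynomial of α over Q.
m_α(x) = x^3 - 87x^2 + 2523x - 24712

Set β = α - 29 = ∛(323), so β^3 = 323. Then (α - 29)^3 - 323 = 0, i.e. α is a root of g(x) = (x - 29)^3 - 323 = x^3 - 87x^2 + 2523x - 24712. Since g(x) = h(x - 29) where h(x) = x^3 - 323, and h is irreducible over Q (because 323 is not a perfect cube, so h has no rational root, and a monic cubic with no rational root is irreducible), g is also irreducible (irreducibility is preserved under the substitution x → x - 29). Hence m_α(x) = x^3 - 87x^2 + 2523x - 24712.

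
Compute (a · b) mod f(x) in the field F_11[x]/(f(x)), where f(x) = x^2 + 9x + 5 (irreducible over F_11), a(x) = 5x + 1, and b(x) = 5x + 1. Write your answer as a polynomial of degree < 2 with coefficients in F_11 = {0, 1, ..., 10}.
a · b ≡ 5x + 8 (mod f(x))

Multiply in F_11[x]: a(x)·b(x) = (5x + 1)·(5x + 1) = 3x^2 + 10x + 1. This has degree ≥ 2, so divide by f(x) over F_11: 3x^2 + 10x + 1 = (3)·(x^2 + 9x + 5) + (5x + 8). Hence a·b ≡ 5x + 8 (mod f). (F_11[x]/(f) is a field with 11^2 = 121 elements since f is irreducible of degree 2.)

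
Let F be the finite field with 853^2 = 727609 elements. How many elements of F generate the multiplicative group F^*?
There are φ(727608) = 201600 primitive elements

F_q^* is cyclic of order q - 1 = 727608. A cyclic group of order m has exactly φ(m) generators. Here m = 727608 = 2^3 · 3 · 7 · 61 · 71, so the number of primitive elements is φ(727608) = 201600.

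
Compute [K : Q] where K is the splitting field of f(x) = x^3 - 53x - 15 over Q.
[K : Q] = 6

By the rational root test, any rational root of the monic integer polynomial f(x) = x^3 - 53x - 15 must be an integer dividing the constant term -15, i.e. one of ±{1, 3, 5, 15}. Evaluating: f(1) = -67, f(-1) = 37, f(3) = -147, f(-3) = 117, f(5) = -155, f(-5) = 125, f(15) = 2565, f(-15) = -2595; none is 0, so f has no rational root and is therefore irreducible over Q (a cubic with no linear factor over a field is irreducible). For an irreducible cubic, the Galois group is A_3 or S_3 according as the discriminant disc(f) = -4a^3 - 27b^2 = -4·(-53)^3 - 27·(-15)^2 = 589433 is or is not a square in Q. Here disc(f) = 589433 is not a perfect square in Q, so the Galois group of f over Q is not contained in A_3 and must be all of S_3. The splitting field has degree |S_3| = 6 over Q, so [K : Q] = 6.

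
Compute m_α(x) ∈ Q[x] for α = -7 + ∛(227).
m_α(x) = x^3 + 21x^2 + 147x + 116

Set β = α + 7 = ∛(227), so β^3 = 227. Then (α + 7)^3 - 227 = 0, i.e. α is a root of g(x) = (x + 7)^3 - 227 = x^3 + 21x^2 + 147x + 116. Since g(x) = h(x + 7) where h(x) = x^3 - 227, and h is irreducible over Q (because 227 is not a perfect cube, so h has no rational root, and a monic cubic with no rational root is irreducible), g is also irreducible (irreducibility is preserved under the substitution x → x + 7). Hence m_α(x) = x^3 + 21x^2 + 147x + 116.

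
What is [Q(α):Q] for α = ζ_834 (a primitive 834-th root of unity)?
[Q(α):Q] = 276

The minimal polynomial of ζ_834 over Q is the 834-th cyclotomic polynomial Φ_834(x), which is irreducible over Q and has degree φ(834) = 276. Hence [Q(α):Q] = φ(834) = 276.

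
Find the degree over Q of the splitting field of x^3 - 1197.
[K : Q] = 6

The roots of x^3 - 1197 are ∛1197, ω∛1197, ω^2∛1197 where ω = e^(2πi/3) is a primitive cube root of unity, so K = Q(∛1197, ω). Now [Q(∛1197):Q] = 3 (since 1197 is not a perfect cube, x^3 - 1197 is irreducible) and [Q(ω):Q] = 2. Both 2 and 3 divide [K:Q], and [K:Q] ≤ 3·2 = 6, so [K:Q] = 6. (Equivalently: Q(∛1197) ⊂ R but ω ∉ R, so [K : Q(∛1197)] = 2.)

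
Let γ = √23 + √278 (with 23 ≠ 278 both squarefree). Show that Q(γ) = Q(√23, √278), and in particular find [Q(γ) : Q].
[Q(γ) : Q] = 4 (equivalently, Q(γ) = Q(√23, √278))

Obviously Q(γ) ⊆ Q(√23, √278), and [Q(√23, √278):Q] = 4 (since 23, 278 are distinct squarefree integers > 1 with 6394 not a perfect square). To show equality we compute the minimal polynomial of γ. From γ = √23 + √278: γ^2 = 23 + 2√(6394) + 278 = 301 + 2√(6394), so γ^2 - 301 = 2√(6394); squaring, (γ^2 - 301)^2 = 4·6394, i.e. γ^4 - 602γ^2 + 90601 - 25576 = 0, i.e. γ^4 - 602γ^2 + 65025 = 0. So γ is a root of x^4 - 602x^2 + 65025. This polynomial is irreducible over Q: it has no rational root (each ±√23 ± √278 is irrational), and any factorization into two quadratics over Q would force √(6394) ∈ Q (pairing opposite roots) or √23, √278 ∈ Q (other pairings), all impossible. Hence [Q(γ):Q] = 4 = [Q(√23, √278):Q], so Q(γ) = Q(√23, √278).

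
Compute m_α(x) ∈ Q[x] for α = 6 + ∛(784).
m_α(x) = x^3 - 18x^2 + 108x - 1000

Set β = α - 6 = ∛(784), so β^3 = 784. Then (α - 6)^3 - 784 = 0, i.e. α is a root of g(x) = (x - 6)^3 - 784 = x^3 - 18x^2 + 108x - 1000. Since g(x) = h(x - 6) where h(x) = x^3 - 784, and h is irreducible over Q (because 784 is not a perfect cube, so h has no rational root, and a monic cubic with no rational root is irreducible), g is also irreducible (irreducibility is preserved under the substitution x → x - 6). Hence m_α(x) = x^3 - 18x^2 + 108x - 1000.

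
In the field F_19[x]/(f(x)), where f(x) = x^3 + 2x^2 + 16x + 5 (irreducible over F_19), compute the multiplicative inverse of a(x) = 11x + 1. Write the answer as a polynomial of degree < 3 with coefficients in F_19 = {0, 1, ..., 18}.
a(x)^(-1) ≡ 14x^2 + 6x + 11 (mod f(x))

Since f is irreducible over F_19, F_19[x]/(f) is a field and a(x) ≠ 0 has an inverse. Apply the extended Euclidean algorithm to f(x) and a(x) in F_19[x]: f(x) = (7x^2 + 3x + 15)·a(x) + (9). The last nonzero remainder is the constant 9 = gcd(f, a) in F_19. Back-substituting through the division chain expresses 9 = s(x)·a(x) + t(x)·f(x) with s(x) ≡ 12x^2 + 16x + 4 (mod f), so (12x^2 + 16x + 4)·a(x) ≡ 9 (mod f). Multiplying by 9^(-1) ≡ 17 in F_19 gives a(x)^(-1) ≡ 17·(12x^2 + 16x + 4) ≡ 14x^2 + 6x + 11 (mod f). Check: (11x + 1)·(14x^2 + 6x + 11) = 2x^3 + 4x^2 + 13x + 11 ≡ 1 (mod x^3 + 2x^2 + 16x + 5).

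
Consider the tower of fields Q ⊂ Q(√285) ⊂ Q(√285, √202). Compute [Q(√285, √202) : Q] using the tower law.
[Q(√285, √202) : Q] = 4

[Q(√285):Q] = 2 (min poly x^2 - 285, irreducible since 285 is squarefree > 1). For the top step, suppose √202 ∈ Q(√285), say √202 = c + d√285 with c, d ∈ Q. Squaring: 202 = c^2 + 285d^2 + 2cd√285. Since √285 ∉ Q this forces 2cd = 0. If d = 0 then √202 = c ∈ Q, contradicting 202 squarefree > 1. If c = 0 then 202 = 285d^2, so 285·202 = (285d)^2 is a perfect square in Q — but 285·202 = 57570 is not a perfect square (since 285 and 202 are distinct squarefree integers). Contradiction. Hence √202 ∉ Q(√285), so x^2 - 202 stays irreducible over Q(√285) and [Q(√285, √202) : Q(√285)] = 2. By the tower law, [Q(√285, √202) : Q] = 2 · 2 = 4.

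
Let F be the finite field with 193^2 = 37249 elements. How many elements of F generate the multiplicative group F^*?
There are φ(37248) = 12288 primitive elements

F_q^* is cyclic of order q - 1 = 37248. A cyclic group of order m has exactly φ(m) generators. Here m = 37248 = 2^7 · 3 · 97, so the number of primitive elements is φ(37248) = 12288.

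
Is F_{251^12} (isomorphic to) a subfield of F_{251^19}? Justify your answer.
No: F_{251^12} is not a subfield of F_{251^19}

F_{p^m} embeds in F_{p^n} iff m | n. Here 12 ∤ 19 (since 19 = 1·12 + 7 with remainder 7 ≠ 0), so F_{251^12} is not a subfield of F_{251^19}. Equivalently: if it were, the tower law would give 12 = [F_{251^12}:F_251] dividing [F_{251^19}:F_251] = 19, contradiction.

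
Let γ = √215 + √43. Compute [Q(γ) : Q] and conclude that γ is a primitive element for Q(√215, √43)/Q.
[Q(γ) : Q] = 4 (equivalently, Q(γ) = Q(√215, √43))

Obviously Q(γ) ⊆ Q(√215, √43), and [Q(√215, √43):Q] = 4 (since 215, 43 are distinct squarefree integers > 1 with 9245 not a perfect square). To show equality we compute the minimal polynomial of γ. From γ = √215 + √43: γ^2 = 215 + 2√(9245) + 43 = 258 + 2√(9245), so γ^2 - 258 = 2√(9245); squaring, (γ^2 - 258)^2 = 4·9245, i.e. γ^4 - 516γ^2 + 66564 - 36980 = 0, i.e. γ^4 - 516γ^2 + 29584 = 0. So γ is a root of x^4 - 516x^2 + 29584. This polynomial is irreducible over Q: it has no rational root (each ±√215 ± √43 is irrational), and any factorization into two quadratics over Q would force √(9245) ∈ Q (pairing opposite roots) or √215, √43 ∈ Q (other pairings), all impossible. Hence [Q(γ):Q] = 4 = [Q(√215, √43):Q], so Q(γ) = Q(√215, √43).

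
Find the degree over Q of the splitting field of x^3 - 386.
[K : Q] = 6

The roots of x^3 - 386 are ∛386, ω∛386, ω^2∛386 where ω = e^(2πi/3) is a primitive cube root of unity, so K = Q(∛386, ω). Now [Q(∛386):Q] = 3 (since 386 is not a perfect cube, x^3 - 386 is irreducible) and [Q(ω):Q] = 2. Both 2 and 3 divide [K:Q], and [K:Q] ≤ 3·2 = 6, so [K:Q] = 6. (Equivalently: Q(∛386) ⊂ R but ω ∉ R, so [K : Q(∛386)] = 2.)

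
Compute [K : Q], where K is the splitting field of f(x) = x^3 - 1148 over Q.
[K : Q] = 6

The roots of x^3 - 1148 are ∛1148, ω∛1148, ω^2∛1148 where ω = e^(2πi/3) is a primitive cube root of unity, so K = Q(∛1148, ω). Now [Q(∛1148):Q] = 3 (since 1148 is not a perfect cube, x^3 - 1148 is irreducible) and [Q(ω):Q] = 2. Both 2 and 3 divide [K:Q], and [K:Q] ≤ 3·2 = 6, so [K:Q] = 6. (Equivalently: Q(∛1148) ⊂ R but ω ∉ R, so [K : Q(∛1148)] = 2.)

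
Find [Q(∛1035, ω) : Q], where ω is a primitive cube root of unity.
[Q(∛1035, ω) : Q] = 6

[Q(∛1035):Q] = 3 (min poly x^3 - 1035, irreducible since 1035 is not a perfect cube). [Q(ω):Q] = 2 (min poly x^2 + x + 1). Since Q(∛1035) ⊂ R and ω ∉ R, we have ω ∉ Q(∛1035), so x^2 + x + 1 remains irreducible over Q(∛1035) and [Q(∛1035, ω) : Q(∛1035)] = 2. By the tower law, [Q(∛1035, ω) : Q] = 3 · 2 = 6. (In fact Q(∛1035, ω) is the splitting field of x^3 - 1035 over Q.)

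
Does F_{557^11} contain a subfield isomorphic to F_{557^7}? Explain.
No: F_{557^7} is not a subfield of F_{557^11}

F_{p^m} embeds in F_{p^n} iff m | n. Here 7 ∤ 11 (since 11 = 1·7 + 4 with remainder 4 ≠ 0), so F_{557^7} is not a subfield of F_{557^11}. Equivalently: if it were, the tower law would give 7 = [F_{557^7}:F_557] dividing [F_{557^11}:F_557] = 11, contradiction.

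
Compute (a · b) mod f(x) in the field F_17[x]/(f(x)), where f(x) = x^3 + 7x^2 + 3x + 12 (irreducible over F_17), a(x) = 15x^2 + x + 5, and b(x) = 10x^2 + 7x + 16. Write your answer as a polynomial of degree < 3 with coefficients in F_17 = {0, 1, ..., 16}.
a · b ≡ 2x + 12 (mod f(x))

Multiply in F_17[x]: a(x)·b(x) = (15x^2 + x + 5)·(10x^2 + 7x + 16) = 14x^4 + 13x^3 + 8x^2 + 12. This has degree ≥ 3, so divide by f(x) over F_17: 14x^4 + 13x^3 + 8x^2 + 12 = (14x)·(x^3 + 7x^2 + 3x + 12) + (2x + 12). Hence a·b ≡ 2x + 12 (mod f). (F_17[x]/(f) is a field with 17^3 = 4913 elements since f is irreducible of degree 3.)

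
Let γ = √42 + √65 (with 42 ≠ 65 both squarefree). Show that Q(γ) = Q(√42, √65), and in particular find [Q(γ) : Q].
[Q(γ) : Q] = 4 (equivalently, Q(γ) = Q(√42, √65))

Obviously Q(γ) ⊆ Q(√42, √65), and [Q(√42, √65):Q] = 4 (since 42, 65 are distinct squarefree integers > 1 with 2730 not a perfect square). To show equality we compute the minimal polynomial of γ. From γ = √42 + √65: γ^2 = 42 + 2√(2730) + 65 = 107 + 2√(2730), so γ^2 - 107 = 2√(2730); squaring, (γ^2 - 107)^2 = 4·2730, i.e. γ^4 - 214γ^2 + 11449 - 10920 = 0, i.e. γ^4 - 214γ^2 + 529 = 0. So γ is a root of x^4 - 214x^2 + 529. This polynomial is irreducible over Q: it has no rational root (each ±√42 ± √65 is irrational), and any factorization into two quadratics over Q would force √(2730) ∈ Q (pairing opposite roots) or √42, √65 ∈ Q (other pairings), all impossible. Hence [Q(γ):Q] = 4 = [Q(√42, √65):Q], so Q(γ) = Q(√42, √65).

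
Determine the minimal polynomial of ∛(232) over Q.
m_α(x) = x^3 - 232

α satisfies α^3 = 232, so x^3 - 232 annihilates α. By the rational root test, a rational root p/q (in lowest terms) of x^3 - 232 would satisfy p^3 = 232 q^3, forcing q = 1 and p^3 = 232; but 232 is not a perfect cube, contradiction. A monic cubic over Q with no rational root is irreducible (any nontrivial factorization would include a linear factor). Hence x^3 - 232 is the minimal polynomial of α, and in particular [Q(α):Q] = 3.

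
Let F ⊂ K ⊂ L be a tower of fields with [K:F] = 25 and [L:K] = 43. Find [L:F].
[L:F] = 1075

The tower law says that for any tower of field extensions F ⊂ K ⊂ L with finite degrees, [L:F] = [L:K] · [K:F]. Here this gives [L:F] = 43 · 25 = 1075.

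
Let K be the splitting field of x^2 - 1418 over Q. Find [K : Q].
[K : Q] = 2

f(x) = x^2 - 1418 factors as (x - √1418)(x + √1418). The splitting field is K = Q(√1418). Since 1418 is squarefree and > 1, it is not a perfect square, so x^2 - 1418 is irreducible over Q and [Q(√1418) : Q] = 2. Hence [K : Q] = 2.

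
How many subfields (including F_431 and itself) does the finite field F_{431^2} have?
F_{431^2} has 2 subfields

The subfields of F_{p^n} are exactly the fields F_{p^d} for d | n (each is the fixed field of the unique index-d subgroup of Gal(F_{p^n}/F_p) ≅ Z/nZ). The divisors of n = 2 are {1, 2}, giving 2 subfields: F_{431^1}, F_{431^2}.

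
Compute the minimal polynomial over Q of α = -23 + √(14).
m_α(x) = x^2 + 46x + 515

From α + 23 = √(14), squaring gives (α + 23)^2 = 14, i.e. α^2 + 46α + 529 = 14, so α^2 + 46α + 515 = 0. The discriminant of x^2 + 46x + 515 is (46)^2 - 4·(515) = 2116 - 2060 = 56, and 4·(14) is not a perfect square in Q since 14 is squarefree and ≠ 1. Hence x^2 + 46x + 515 is irreducible over Q and is the minimal polynomial of α.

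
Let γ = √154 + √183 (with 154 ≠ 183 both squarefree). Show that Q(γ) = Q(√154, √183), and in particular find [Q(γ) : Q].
[Q(γ) : Q] = 4 (equivalently, Q(γ) = Q(√154, √183))

Obviously Q(γ) ⊆ Q(√154, √183), and [Q(√154, √183):Q] = 4 (since 154, 183 are distinct squarefree integers > 1 with 28182 not a perfect square). To show equality we compute the minimal polynomial of γ. From γ = √154 + √183: γ^2 = 154 + 2√(28182) + 183 = 337 + 2√(28182), so γ^2 - 337 = 2√(28182); squaring, (γ^2 - 337)^2 = 4·28182, i.e. γ^4 - 674γ^2 + 113569 - 112728 = 0, i.e. γ^4 - 674γ^2 + 841 = 0. So γ is a root of x^4 - 674x^2 + 841. This polynomial is irreducible over Q: it has no rational root (each ±√154 ± √183 is irrational), and any factorization into two quadratics over Q would force √(28182) ∈ Q (pairing opposite roots) or √154, √183 ∈ Q (other pairings), all impossible. Hence [Q(γ):Q] = 4 = [Q(√154, √183):Q], so Q(γ) = Q(√154, √183).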